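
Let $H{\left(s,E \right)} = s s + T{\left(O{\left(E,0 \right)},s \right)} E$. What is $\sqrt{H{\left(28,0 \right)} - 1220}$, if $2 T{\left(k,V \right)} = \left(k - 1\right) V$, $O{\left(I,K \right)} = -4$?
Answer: $2 i \sqrt{109} \approx 20.881 i$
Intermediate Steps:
$T{\left(k,V \right)} = \frac{V \left(-1 + k\right)}{2}$ ($T{\left(k,V \right)} = \frac{\left(k - 1\right) V}{2} = \frac{\left(-1 + k\right) V}{2} = \frac{V \left(-1 + k\right)}{2}$)
$H{\left(s,E \right)} = s^{2} - \frac{5 E s}{2}$ ($H{\left(s,E \right)} = s s + \frac{s \left(-1 - 4\right)}{2} E = s^{2} + \frac{1}{2} s \left(-5\right) E = s^{2} + - \frac{5 s}{2} E = s^{2} - \frac{5 E s}{2}$)
$\sqrt{H{\left(28,0 \right)} - 1220} = \sqrt{\frac{1}{2} \cdot 28 \left(\left(-5\right) 0 + 2 \cdot 28\right) - 1220} = \sqrt{\frac{1}{2} \cdot 28 \left(0 + 56\right) - 1220} = \sqrt{\frac{1}{2} \cdot 28 \cdot 56 - 1220} = \sqrt{784 - 1220} = \sqrt{-436} = 2 i \sqrt{109}$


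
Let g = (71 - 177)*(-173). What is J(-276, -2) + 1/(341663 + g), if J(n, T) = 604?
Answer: 217440605/360001 ≈ 604.00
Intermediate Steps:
g = 18338 (g = -106*(-173) = 18338)
J(-276, -2) + 1/(341663 + g) = 604 + 1/(341663 + 18338) = 604 + 1/360001 = 217440605/360001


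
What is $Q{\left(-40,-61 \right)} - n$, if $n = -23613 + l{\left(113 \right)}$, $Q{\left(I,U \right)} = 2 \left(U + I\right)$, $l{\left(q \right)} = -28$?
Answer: $23439$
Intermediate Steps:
$Q{\left(I,U \right)} = 2 I + 2 U$ ($Q{\left(I,U \right)} = 2 \left(I + U\right) = 2 I + 2 U$)
$n = -23641$ ($n = -23613 - 28 = -23641$)
$Q{\left(-40,-61 \right)} - n = \left(2 \left(-40\right) + 2 \left(-61\right)\right) - -23641 = \left(-80 - 122\right) + 23641 = -202 + 23641 = 23439$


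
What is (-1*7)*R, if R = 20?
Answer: -140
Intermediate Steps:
(-1*7)*R = -1*7*20 = -7*20 = -140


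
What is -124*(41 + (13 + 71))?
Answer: -15500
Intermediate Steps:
-124*(41 + (13 + 71)) = -124*(41 + 84) = -124*125 = -15500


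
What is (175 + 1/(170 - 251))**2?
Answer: 200902276/6561 ≈ 30621.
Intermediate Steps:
(175 + 1/(170 - 251))**2 = (175 + 1/(-81))**2 = (175 - 1/81)**2 = (14174/81)**2 = 200902276/6561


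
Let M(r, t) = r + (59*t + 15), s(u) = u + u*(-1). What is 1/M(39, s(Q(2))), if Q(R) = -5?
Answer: 1/54 ≈ 0.018519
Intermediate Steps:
s(u) = 0 (s(u) = u - u = 0)
M(r, t) = 15 + r + 59*t (M(r, t) = r + (15 + 59*t) = 15 + r + 59*t)
1/M(39, s(Q(2))) = 1/(15 + 39 + 59*0) = 1/(15 + 39 + 0) = 1/54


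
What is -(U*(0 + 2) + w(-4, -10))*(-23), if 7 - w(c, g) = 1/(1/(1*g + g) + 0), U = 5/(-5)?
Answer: 575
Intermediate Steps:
U = -1 (U = 5*(-1/5) = -1)
w(c, g) = 7 - 2*g (w(c, g) = 7 - 1/(1/(1*g + g) + 0) = 7 - 1/(1/(g + g) + 0) = 7 - 1/(1/(2*g) + 0) = 7 - 1/(1/(2*g)) = 7 - 2*g)
-(U*(0 + 2) + w(-4, -10))*(-23) = -(-(0 + 2) + (7 - 2*(-10)))*(-23) = -(-1*2 + (7 + 20))*(-23) = -(-2 + 27)*(-23) = -25*(-23) = -1*(-575) = 575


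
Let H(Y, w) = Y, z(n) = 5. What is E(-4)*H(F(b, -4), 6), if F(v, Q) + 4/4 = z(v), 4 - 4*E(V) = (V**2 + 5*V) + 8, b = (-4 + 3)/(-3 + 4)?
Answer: 0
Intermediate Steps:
b = -1 (b = -1/1 = -1*1 = -1)
E(V) = -1 - 5*V/4 - V**2/4 (E(V) = 1 - ((V**2 + 5*V) + 8)/4 = 1 - (8 + V**2 + 5*V)/4 = 1 + (-2 - 5*V/4 - V**2/4) = -1 - 5*V/4 - V**2/4)
F(v, Q) = 4 (F(v, Q) = -1 + 5 = 4)
E(-4)*H(F(b, -4), 6) = (-1 - 5/4*(-4) - 1/4*(-4)**2)*4 = (-1 + 5 - 1/4*16)*4 = (-1 + 5 - 4)*4 = 0*4 = 0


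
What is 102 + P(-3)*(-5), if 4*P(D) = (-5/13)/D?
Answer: 15887/156 ≈ 101.84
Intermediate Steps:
P(D) = -5/(52*D) (P(D) = ((-5/13)/D)/4 = ((-5*1/13)/D)/4 = (-5/(13*D))/4 = -5/(52*D))
102 + P(-3)*(-5) = 102 - 5/52/(-3)*(-5) = 102 - 5/52*(-1/3)*(-5) = 102 + (5/156)*(-5) = 102 - 25/156 = 15887/156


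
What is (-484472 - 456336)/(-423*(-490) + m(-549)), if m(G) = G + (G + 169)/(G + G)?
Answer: -516503592/113490019 ≈ -4.5511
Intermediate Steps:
m(G) = G + (169 + G)/(2*G) (m(G) = G + (169 + G)/((2*G)) = G + (169 + G)*(1/(2*G)) = G + (169 + G)/(2*G))
(-484472 - 456336)/(-423*(-490) + m(-549)) = (-484472 - 456336)/(-423*(-490) + (1/2 - 549 + (169/2)/(-549))) = -940808/(207270 + (1/2 - 549 + (169/2)*(-1/549))) = -940808/(207270 + (1/2 - 549 - 169/1098)) = -940808/(207270 - 301211/549) = -940808/113490019/549 = -940808*549/113490019 = -516503592/113490019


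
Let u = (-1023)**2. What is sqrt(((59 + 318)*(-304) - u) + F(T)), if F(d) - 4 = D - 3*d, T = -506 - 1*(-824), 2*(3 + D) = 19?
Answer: I*sqrt(4648322)/2 ≈ 1078.0*I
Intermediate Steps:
D = 13/2 (D = -3 + (1/2)*19 = -3 + 19/2 = 13/2 ≈ 6.5000)
T = 318 (T = -506 + 824 = 318)
F(d) = 21/2 - 3*d (F(d) = 4 + (13/2 - 3*d) = 21/2 - 3*d)
u = 1046529
sqrt(((59 + 318)*(-304) - u) + F(T)) = sqrt(((59 + 318)*(-304) - 1*1046529) + (21/2 - 3*318)) = sqrt((377*(-304) - 1046529) + (21/2 - 954)) = sqrt((-114608 - 1046529) - 1887/2) = sqrt(-1161137 - 1887/2) = sqrt(-2324161/2) = I*sqrt(4648322)/2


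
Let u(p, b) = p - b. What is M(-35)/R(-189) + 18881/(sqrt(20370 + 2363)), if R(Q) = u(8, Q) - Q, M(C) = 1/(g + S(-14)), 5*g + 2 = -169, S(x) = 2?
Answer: -5/62146 + 18881*sqrt(22733)/22733 ≈ 125.23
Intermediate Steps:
g = -171/5 (g = -2/5 + (1/5)*(-169) = -2/5 - 169/5 = -171/5 ≈ -34.200)
M(C) = -5/161 (M(C) = 1/(-171/5 + 2) = 1/(-161/5) = -5/161)
R(Q) = 8 - 2*Q (R(Q) = (8 - Q) - Q = 8 - 2*Q)
M(-35)/R(-189) + 18881/(sqrt(20370 + 2363)) = -5/(161*(8 - 2*(-189))) + 18881/(sqrt(20370 + 2363)) = -5/(161*(8 + 378)) + 18881/(sqrt(22733)) = -5/161/386 + 18881*(sqrt(22733)/22733) = -5/161*1/386 + 18881*sqrt(22733)/22733 = -5/62146 + 18881*sqrt(22733)/22733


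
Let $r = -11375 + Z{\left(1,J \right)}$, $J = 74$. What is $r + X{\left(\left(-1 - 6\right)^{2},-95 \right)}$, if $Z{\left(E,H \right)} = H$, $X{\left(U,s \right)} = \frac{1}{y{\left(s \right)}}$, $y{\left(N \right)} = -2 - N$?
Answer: $- \frac{1050992}{93} \approx -11301.0$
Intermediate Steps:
$X{\left(U,s \right)} = \frac{1}{-2 - s}$
$r = -11301$ ($r = -11375 + 74 = -11301$)
$r + X{\left(\left(-1 - 6\right)^{2},-95 \right)} = -11301 - \frac{1}{2 - 95} = -11301 - \frac{1}{-93} = -11301 - - \frac{1}{93} = -11301 + \frac{1}{93} = - \frac{1050992}{93}$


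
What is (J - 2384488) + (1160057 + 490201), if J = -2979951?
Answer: -3714181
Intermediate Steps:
(J - 2384488) + (1160057 + 490201) = (-2979951 - 2384488) + (1160057 + 490201) = -5364439 + 1650258 = -3714181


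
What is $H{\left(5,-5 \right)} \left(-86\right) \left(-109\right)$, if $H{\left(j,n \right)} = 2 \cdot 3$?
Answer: $56244$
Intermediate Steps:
$H{\left(j,n \right)} = 6$
$H{\left(5,-5 \right)} \left(-86\right) \left(-109\right) = 6 \left(-86\right) \left(-109\right) = \left(-516\right) \left(-109\right) = 56244$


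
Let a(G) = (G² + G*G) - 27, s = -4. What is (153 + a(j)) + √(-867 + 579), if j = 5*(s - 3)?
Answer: 2576 + 12*I*√2 ≈ 2576.0 + 16.971*I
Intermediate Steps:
j = -35 (j = 5*(-4 - 3) = 5*(-7) = -35)
a(G) = -27 + 2*G² (a(G) = (G² + G²) - 27 = 2*G² - 27 = -27 + 2*G²)
(153 + a(j)) + √(-867 + 579) = (153 + (-27 + 2*(-35)²)) + √(-867 + 579) = (153 + (-27 + 2*1225)) + √(-288) = (153 + (-27 + 2450)) + 12*I*√2 = (153 + 2423) + 12*I*√2 = 2576 + 12*I*√2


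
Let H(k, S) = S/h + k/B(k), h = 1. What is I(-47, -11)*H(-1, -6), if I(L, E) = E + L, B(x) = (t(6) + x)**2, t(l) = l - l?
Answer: 406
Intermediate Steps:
t(l) = 0
B(x) = x**2 (B(x) = (0 + x)**2 = x**2)
H(k, S) = S + 1/k (H(k, S) = S/1 + k/(k**2) = S*1 + k/k**2 = S + 1/k)
I(-47, -11)*H(-1, -6) = (-11 - 47)*(-6 + 1/(-1)) = -58*(-6 - 1) = -58*(-7) = 406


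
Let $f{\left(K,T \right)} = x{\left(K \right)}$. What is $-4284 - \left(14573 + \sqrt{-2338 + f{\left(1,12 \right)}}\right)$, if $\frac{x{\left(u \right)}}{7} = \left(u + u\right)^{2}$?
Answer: $-18857 - i \sqrt{2310} \approx -18857.0 - 48.062 i$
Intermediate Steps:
$x{\left(u \right)} = 28 u^{2}$ ($x{\left(u \right)} = 7 \left(u + u\right)^{2} = 7 \left(2 u\right)^{2} = 7 \cdot 4 u^{2} = 28 u^{2}$)
$f{\left(K,T \right)} = 28 K^{2}$
$-4284 - \left(14573 + \sqrt{-2338 + f{\left(1,12 \right)}}\right) = -4284 - \left(14573 + \sqrt{-2338 + 28 \cdot 1^{2}}\right) = -4284 - \left(14573 + \sqrt{-2338 + 28 \cdot 1}\right) = -4284 - \left(14573 + \sqrt{-2338 + 28}\right) = -4284 - \left(14573 + \sqrt{-2310}\right) = -4284 - \left(14573 + i \sqrt{2310}\right) = -18857 - i \sqrt{2310}$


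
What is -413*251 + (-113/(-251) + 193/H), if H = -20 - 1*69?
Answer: -2315766143/22339 ≈ -1.0366e+5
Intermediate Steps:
H = -89 (H = -20 - 69 = -89)
-413*251 + (-113/(-251) + 193/H) = -413*251 + (-113/(-251) + 193/(-89)) = -103663 + (-113*(-1/251) + 193*(-1/89)) = -103663 + (113/251 - 193/89) = -103663 - 38386/22339 = -2315766143/22339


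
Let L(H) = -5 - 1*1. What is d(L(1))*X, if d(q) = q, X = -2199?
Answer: 13194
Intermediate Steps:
L(H) = -6 (L(H) = -5 - 1 = -6)
d(L(1))*X = -6*(-2199) = 13194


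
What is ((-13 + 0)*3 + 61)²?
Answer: 484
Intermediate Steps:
((-13 + 0)*3 + 61)² = (-13*3 + 61)² = (-39 + 61)² = 22² = 484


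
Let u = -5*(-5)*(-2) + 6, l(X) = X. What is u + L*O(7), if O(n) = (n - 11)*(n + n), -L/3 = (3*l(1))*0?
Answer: -44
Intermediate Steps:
L = 0 (L = -3*3*1*0 = -9*0 = -3*0 = 0)
O(n) = 2*n*(-11 + n) (O(n) = (-11 + n)*(2*n) = 2*n*(-11 + n))
u = -44 (u = 25*(-2) + 6 = -50 + 6 = -44)
u + L*O(7) = -44 + 0*(2*7*(-11 + 7)) = -44 + 0*(2*7*(-4)) = -44 + 0*(-56) = -44 + 0 = -44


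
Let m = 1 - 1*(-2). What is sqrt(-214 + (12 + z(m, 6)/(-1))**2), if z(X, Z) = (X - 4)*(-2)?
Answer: I*sqrt(114) ≈ 10.677*I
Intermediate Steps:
m = 3 (m = 1 + 2 = 3)
z(X, Z) = 8 - 2*X (z(X, Z) = (-4 + X)*(-2) = 8 - 2*X)
sqrt(-214 + (12 + z(m, 6)/(-1))**2) = sqrt(-214 + (12 + (8 - 2*3)/(-1))**2) = sqrt(-214 + (12 + (8 - 6)*(-1))**2) = sqrt(-214 + (12 + 2*(-1))**2) = sqrt(-214 + (12 - 2)**2) = sqrt(-214 + 10**2) = sqrt(-214 + 100) = sqrt(-114) = I*sqrt(114)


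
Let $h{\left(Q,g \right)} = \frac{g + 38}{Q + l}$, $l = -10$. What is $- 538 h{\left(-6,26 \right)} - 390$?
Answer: $1762$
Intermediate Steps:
$h{\left(Q,g \right)} = \frac{38 + g}{-10 + Q}$ ($h{\left(Q,g \right)} = \frac{g + 38}{Q - 10} = \frac{38 + g}{-10 + Q}$)
$- 538 h{\left(-6,26 \right)} - 390 = - 538 \frac{38 + 26}{-10 - 6} - 390 = - 538 \frac{1}{-16} \cdot 64 - 390 = - 538 \left(\left(- \frac{1}{16}\right) 64\right) - 390 = \left(-538\right) \left(-4\right) - 390 = 2152 - 390 = 1762$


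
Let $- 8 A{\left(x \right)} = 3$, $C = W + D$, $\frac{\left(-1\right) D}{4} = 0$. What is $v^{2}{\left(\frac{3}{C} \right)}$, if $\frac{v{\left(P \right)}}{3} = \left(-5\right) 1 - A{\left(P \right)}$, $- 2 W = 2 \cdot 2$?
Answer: $\frac{12321}{64} \approx 192.52$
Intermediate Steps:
$D = 0$ ($D = \left(-4\right) 0 = 0$)
$W = -2$ ($W = - \frac{2 \cdot 2}{2} = \left(- \frac{1}{2}\right) 4 = -2$)
$C = -2$ ($C = -2 + 0 = -2$)
$A{\left(x \right)} = - \frac{3}{8}$ ($A{\left(x \right)} = \left(- \frac{1}{8}\right) 3 = - \frac{3}{8}$)
$v{\left(P \right)} = - \frac{111}{8}$ ($v{\left(P \right)} = 3 \left(\left(-5\right) 1 - - \frac{3}{8}\right) = 3 \left(-5 + \frac{3}{8}\right) = 3 \left(- \frac{37}{8}\right) = - \frac{111}{8}$)
$v^{2}{\left(\frac{3}{C} \right)} = \left(- \frac{111}{8}\right)^{2} = \frac{12321}{64}$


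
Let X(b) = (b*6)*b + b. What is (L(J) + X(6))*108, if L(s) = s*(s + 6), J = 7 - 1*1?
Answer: 31752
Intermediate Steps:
X(b) = b + 6*b² (X(b) = (6*b)*b + b = 6*b² + b = b + 6*b²)
J = 6 (J = 7 - 1 = 6)
L(s) = s*(6 + s)
(L(J) + X(6))*108 = (6*(6 + 6) + 6*(1 + 6*6))*108 = (6*12 + 6*(1 + 36))*108 = (72 + 6*37)*108 = (72 + 222)*108 = 294*108 = 31752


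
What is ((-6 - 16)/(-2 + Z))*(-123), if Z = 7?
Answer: 2706/5 ≈ 541.20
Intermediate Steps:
((-6 - 16)/(-2 + Z))*(-123) = ((-6 - 16)/(-2 + 7))*(-123) = -22/5*(-123) = 2706/5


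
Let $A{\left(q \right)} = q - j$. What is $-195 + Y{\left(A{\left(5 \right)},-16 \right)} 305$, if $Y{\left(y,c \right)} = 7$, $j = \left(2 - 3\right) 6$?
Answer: $1940$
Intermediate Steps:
$j = -6$ ($j = \left(-1\right) 6 = -6$)
$A{\left(q \right)} = 6 + q$ ($A{\left(q \right)} = q - -6 = q + 6 = 6 + q$)
$-195 + Y{\left(A{\left(5 \right)},-16 \right)} 305 = -195 + 7 \cdot 305 = -195 + 2135 = 1940$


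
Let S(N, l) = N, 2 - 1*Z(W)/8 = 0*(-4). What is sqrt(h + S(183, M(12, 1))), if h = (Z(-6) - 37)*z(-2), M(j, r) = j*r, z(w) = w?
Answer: 15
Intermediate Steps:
Z(W) = 16 (Z(W) = 16 - 0*(-4) = 16 - 8*0 = 16 + 0 = 16)
h = 42 (h = (16 - 37)*(-2) = -21*(-2) = 42)
sqrt(h + S(183, M(12, 1))) = sqrt(42 + 183) = sqrt(225) = 15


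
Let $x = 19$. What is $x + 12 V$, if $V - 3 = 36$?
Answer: $487$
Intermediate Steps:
$V = 39$ ($V = 3 + 36 = 39$)
$x + 12 V = 19 + 12 \cdot 39 = 19 + 468 = 487$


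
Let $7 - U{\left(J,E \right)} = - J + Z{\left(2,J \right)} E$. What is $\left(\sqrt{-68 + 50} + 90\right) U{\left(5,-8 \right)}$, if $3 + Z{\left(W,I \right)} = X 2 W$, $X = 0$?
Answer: $-1080 - 36 i \sqrt{2} \approx -1080.0 - 50.912 i$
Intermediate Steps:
$Z{\left(W,I \right)} = -3$ ($Z{\left(W,I \right)} = -3 + 0 \cdot 2 W = -3 + 0 W = -3 + 0 = -3$)
$U{\left(J,E \right)} = 7 + J + 3 E$ ($U{\left(J,E \right)} = 7 - \left(- J - 3 E\right) = 7 + \left(J + 3 E\right) = 7 + J + 3 E$)
$\left(\sqrt{-68 + 50} + 90\right) U{\left(5,-8 \right)} = \left(\sqrt{-68 + 50} + 90\right) \left(7 + 5 + 3 \left(-8\right)\right) = \left(\sqrt{-18} + 90\right) \left(7 + 5 - 24\right) = \left(3 i \sqrt{2} + 90\right) \left(-12\right) = \left(90 + 3 i \sqrt{2}\right) \left(-12\right) = -1080 - 36 i \sqrt{2}$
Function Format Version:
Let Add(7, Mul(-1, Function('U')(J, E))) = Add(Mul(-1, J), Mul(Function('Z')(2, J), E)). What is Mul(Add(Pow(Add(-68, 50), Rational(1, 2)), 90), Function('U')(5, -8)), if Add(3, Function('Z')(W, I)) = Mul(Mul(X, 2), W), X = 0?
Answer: Add(-1080, Mul(-36, I, Pow(2, Rational(1, 2)))) ≈ Add(-1080.0, Mul(-50.912, I))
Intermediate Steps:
Function('Z')(W, I) = -3 (Function('Z')(W, I) = Add(-3, Mul(Mul(0, 2), W)) = Add(-3, Mul(0, W)) = Add(-3, 0) = -3)
Function('U')(J, E) = Add(7, J, Mul(3, E)) (Function('U')(J, E) = Add(7, Mul(-1, Add(Mul(-1, J), Mul(-3, E)))) = Add(7, Add(J, Mul(3, E))) = Add(7, J, Mul(3, E)))
Mul(Add(Pow(Add(-68, 50), Rational(1, 2)), 90), Function('U')(5, -8)) = Mul(Add(Pow(Add(-68, 50), Rational(1, 2)), 90), Add(7, 5, Mul(3, -8))) = Mul(Add(Pow(-18, Rational(1, 2)), 90), Add(7, 5, -24)) = Mul(Add(Mul(3, I, Pow(2, Rational(1, 2))), 90), -12) = Mul(Add(90, Mul(3, I, Pow(2, Rational(1, 2)))), -12) = Add(-1080, Mul(-36, I, Pow(2, Rational(1, 2))))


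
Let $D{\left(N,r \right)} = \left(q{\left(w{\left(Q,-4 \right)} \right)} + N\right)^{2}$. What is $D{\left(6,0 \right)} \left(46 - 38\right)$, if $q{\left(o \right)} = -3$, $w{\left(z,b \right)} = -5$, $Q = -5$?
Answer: $72$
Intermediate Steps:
$D{\left(N,r \right)} = \left(-3 + N\right)^{2}$
$D{\left(6,0 \right)} \left(46 - 38\right) = \left(-3 + 6\right)^{2} \left(46 - 38\right) = 3^{2} \cdot 8 = 9 \cdot 8 = 72$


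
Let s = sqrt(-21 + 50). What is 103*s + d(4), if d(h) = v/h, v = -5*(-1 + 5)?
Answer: -5 + 103*sqrt(29) ≈ 549.67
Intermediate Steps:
v = -20 (v = -5*4 = -20)
s = sqrt(29) ≈ 5.3852
d(h) = -20/h
103*s + d(4) = 103*sqrt(29) - 20/4 = 103*sqrt(29) - 20*1/4 = 103*sqrt(29) - 5 = -5 + 103*sqrt(29)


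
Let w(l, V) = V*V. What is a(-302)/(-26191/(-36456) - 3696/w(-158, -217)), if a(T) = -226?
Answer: -255410736/723217 ≈ -353.16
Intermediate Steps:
w(l, V) = V**2
a(-302)/(-26191/(-36456) - 3696/w(-158, -217)) = -226/(-26191/(-36456) - 3696/((-217)**2)) = -226/(-26191*(-1/36456) - 3696/47089) = -226/(26191/36456 - 3696*1/47089) = -226/(26191/36456 - 528/6727) = -226/723217/1130136 = -226*1130136/723217 = -255410736/723217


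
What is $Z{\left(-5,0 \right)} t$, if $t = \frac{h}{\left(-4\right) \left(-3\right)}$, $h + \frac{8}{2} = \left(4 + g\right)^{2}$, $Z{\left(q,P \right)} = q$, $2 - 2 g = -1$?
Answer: $- \frac{175}{16} \approx -10.938$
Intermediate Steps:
$g = \frac{3}{2}$ ($g = 1 - - \frac{1}{2} = 1 + \frac{1}{2} = \frac{3}{2} \approx 1.5$)
$h = \frac{105}{4}$ ($h = -4 + \left(4 + \frac{3}{2}\right)^{2} = -4 + \left(\frac{11}{2}\right)^{2} = -4 + \frac{121}{4} = \frac{105}{4} \approx 26.25$)
$t = \frac{35}{16}$ ($t = \frac{105}{4 \left(\left(-4\right) \left(-3\right)\right)} = \frac{105}{4 \cdot 12} = \frac{105}{4} \cdot \frac{1}{12} = \frac{35}{16} \approx 2.1875$)
$Z{\left(-5,0 \right)} t = \left(-5\right) \frac{35}{16} = - \frac{175}{16}$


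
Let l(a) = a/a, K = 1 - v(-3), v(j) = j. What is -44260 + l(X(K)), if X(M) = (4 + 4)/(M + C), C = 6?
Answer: -44259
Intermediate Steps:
K = 4 (K = 1 - 1*(-3) = 1 + 3 = 4)
X(M) = 8/(6 + M) (X(M) = (4 + 4)/(M + 6) = 8/(6 + M))
l(a) = 1
-44260 + l(X(K)) = -44260 + 1 = -44259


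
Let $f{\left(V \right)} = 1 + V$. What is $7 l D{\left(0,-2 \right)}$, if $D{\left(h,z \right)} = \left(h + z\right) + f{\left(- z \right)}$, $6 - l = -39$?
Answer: $315$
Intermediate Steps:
$l = 45$ ($l = 6 - -39 = 6 + 39 = 45$)
$D{\left(h,z \right)} = 1 + h$ ($D{\left(h,z \right)} = \left(h + z\right) - \left(-1 + z\right) = 1 + h$)
$7 l D{\left(0,-2 \right)} = 7 \cdot 45 \left(1 + 0\right) = 315 \cdot 1 = 315$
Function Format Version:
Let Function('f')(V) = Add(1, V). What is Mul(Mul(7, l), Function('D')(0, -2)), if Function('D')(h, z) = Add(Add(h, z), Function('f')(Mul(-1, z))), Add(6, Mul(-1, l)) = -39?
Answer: 315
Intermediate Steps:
l = 45 (l = Add(6, Mul(-1, -39)) = Add(6, 39) = 45)
Function('D')(h, z) = Add(1, h) (Function('D')(h, z) = Add(Add(h, z), Add(1, Mul(-1, z))) = Add(1, h))
Mul(Mul(7, l), Function('D')(0, -2)) = Mul(Mul(7, 45), Add(1, 0)) = Mul(315, 1) = 315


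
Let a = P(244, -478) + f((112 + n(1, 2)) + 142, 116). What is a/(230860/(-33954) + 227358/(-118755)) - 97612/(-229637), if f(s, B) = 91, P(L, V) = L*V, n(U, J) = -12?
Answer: 5995214839958164043/448244953747888 ≈ 13375.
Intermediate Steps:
a = -116541 (a = 244*(-478) + 91 = -116632 + 91 = -116541)
a/(230860/(-33954) + 227358/(-118755)) - 97612/(-229637) = -116541/(230860/(-33954) + 227358/(-118755)) - 97612/(-229637) = -116541/(230860*(-1/33954) + 227358*(-1/118755)) - 97612*(-1/229637) = -116541/(-115430/16977 - 25262/13195) + 97612/229637 = -116541/(-1951971824/224011515) + 97612/229637 = -116541*(-224011515/1951971824) + 97612/229637 = 26106525969615/1951971824 + 97612/229637 = 5995214839958164043/448244953747888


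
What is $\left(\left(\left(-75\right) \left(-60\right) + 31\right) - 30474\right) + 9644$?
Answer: $-16299$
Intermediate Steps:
$\left(\left(\left(-75\right) \left(-60\right) + 31\right) - 30474\right) + 9644 = \left(\left(4500 + 31\right) - 30474\right) + 9644 = \left(4531 - 30474\right) + 9644 = -25943 + 9644 = -16299$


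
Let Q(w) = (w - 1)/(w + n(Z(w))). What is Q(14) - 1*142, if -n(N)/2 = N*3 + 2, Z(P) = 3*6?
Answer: -13929/98 ≈ -142.13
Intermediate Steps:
Z(P) = 18
n(N) = -4 - 6*N (n(N) = -2*(N*3 + 2) = -2*(3*N + 2) = -2*(2 + 3*N) = -4 - 6*N)
Q(w) = (-1 + w)/(-112 + w) (Q(w) = (w - 1)/(w + (-4 - 6*18)) = (-1 + w)/(w + (-4 - 108)) = (-1 + w)/(w - 112) = (-1 + w)/(-112 + w))
Q(14) - 1*142 = (-1 + 14)/(-112 + 14) - 1*142 = 13/(-98) - 142 = -1/98*13 - 142 = -13/98 - 142 = -13929/98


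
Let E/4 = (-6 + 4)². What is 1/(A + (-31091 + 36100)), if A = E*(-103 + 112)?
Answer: 1/5153 ≈ 0.00019406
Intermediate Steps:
E = 16 (E = 4*(-6 + 4)² = 4*(-2)² = 4*4 = 16)
A = 144 (A = 16*(-103 + 112) = 16*9 = 144)
1/(A + (-31091 + 36100)) = 1/(144 + (-31091 + 36100)) = 1/(144 + 5009) = 1/5153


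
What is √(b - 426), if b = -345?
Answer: I*√771 ≈ 27.767*I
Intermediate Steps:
√(b - 426) = √(-345 - 426) = √(-771) = I*√771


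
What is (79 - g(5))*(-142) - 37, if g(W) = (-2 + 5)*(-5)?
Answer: -13385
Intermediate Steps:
g(W) = -15 (g(W) = 3*(-5) = -15)
(79 - g(5))*(-142) - 37 = (79 - 1*(-15))*(-142) - 37 = (79 + 15)*(-142) - 37 = 94*(-142) - 37 = -13348 - 37 = -13385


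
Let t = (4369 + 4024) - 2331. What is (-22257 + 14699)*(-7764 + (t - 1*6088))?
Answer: 58876820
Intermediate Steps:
t = 6062 (t = 8393 - 2331 = 6062)
(-22257 + 14699)*(-7764 + (t - 1*6088)) = (-22257 + 14699)*(-7764 + (6062 - 1*6088)) = -7558*(-7764 + (6062 - 6088)) = -7558*(-7764 - 26) = -7558*(-7790) = 58876820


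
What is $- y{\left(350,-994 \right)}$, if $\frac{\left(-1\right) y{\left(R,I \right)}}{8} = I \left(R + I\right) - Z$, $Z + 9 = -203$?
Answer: $5122784$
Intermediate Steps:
$Z = -212$ ($Z = -9 - 203 = -212$)
$y{\left(R,I \right)} = -1696 - 8 I \left(I + R\right)$ ($y{\left(R,I \right)} = - 8 \left(I \left(R + I\right) - -212\right) = - 8 \left(I \left(I + R\right) + 212\right) = - 8 \left(212 + I \left(I + R\right)\right) = -1696 - 8 I \left(I + R\right)$)
$- y{\left(350,-994 \right)} = - (-1696 - 8 \left(-994\right)^{2} - \left(-7952\right) 350) = - (-1696 - 7904288 + 2783200) = \left(-1\right) \left(-5122784\right) = 5122784$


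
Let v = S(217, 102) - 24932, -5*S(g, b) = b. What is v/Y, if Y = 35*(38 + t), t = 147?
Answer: -124762/32375 ≈ -3.8537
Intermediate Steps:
S(g, b) = -b/5
Y = 6475 (Y = 35*(38 + 147) = 35*185 = 6475)
v = -124762/5 (v = -⅕*102 - 24932 = -102/5 - 24932 = -124762/5 ≈ -24952.)
v/Y = -124762/5/6475 = -124762/5*1/6475 = -124762/32375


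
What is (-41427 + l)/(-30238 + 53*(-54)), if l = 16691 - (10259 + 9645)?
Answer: 2232/1655 ≈ 1.3486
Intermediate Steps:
l = -3213 (l = 16691 - 1*19904 = 16691 - 19904 = -3213)
(-41427 + l)/(-30238 + 53*(-54)) = (-41427 - 3213)/(-30238 + 53*(-54)) = -44640/(-30238 - 2862) = -44640/(-33100) = -44640*(-1/33100) = 2232/1655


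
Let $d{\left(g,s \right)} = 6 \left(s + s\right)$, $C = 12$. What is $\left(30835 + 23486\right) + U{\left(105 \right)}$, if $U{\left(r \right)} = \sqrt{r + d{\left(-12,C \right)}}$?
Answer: $54321 + \sqrt{249} \approx 54337.0$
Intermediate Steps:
$d{\left(g,s \right)} = 12 s$ ($d{\left(g,s \right)} = 6 \cdot 2 s = 12 s$)
$U{\left(r \right)} = \sqrt{144 + r}$ ($U{\left(r \right)} = \sqrt{r + 12 \cdot 12} = \sqrt{r + 144} = \sqrt{144 + r}$)
$\left(30835 + 23486\right) + U{\left(105 \right)} = \left(30835 + 23486\right) + \sqrt{144 + 105} = 54321 + \sqrt{249}$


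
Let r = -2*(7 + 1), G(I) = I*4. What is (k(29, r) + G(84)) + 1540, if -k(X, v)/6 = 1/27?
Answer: 16882/9 ≈ 1875.8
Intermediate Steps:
G(I) = 4*I
r = -16 (r = -2*8 = -16)
k(X, v) = -2/9 (k(X, v) = -6/27 = -6*1/27 = -2/9)
(k(29, r) + G(84)) + 1540 = (-2/9 + 4*84) + 1540 = (-2/9 + 336) + 1540 = 3022/9 + 1540 = 16882/9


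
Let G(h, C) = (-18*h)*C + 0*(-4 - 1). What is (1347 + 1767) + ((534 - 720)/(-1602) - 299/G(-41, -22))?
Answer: 4499936839/1445004 ≈ 3114.1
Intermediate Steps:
G(h, C) = -18*C*h (G(h, C) = -18*C*h + 0*(-5) = -18*C*h + 0 = -18*C*h)
(1347 + 1767) + ((534 - 720)/(-1602) - 299/G(-41, -22)) = (1347 + 1767) + ((534 - 720)/(-1602) - 299/((-18*(-22)*(-41)))) = 3114 + (-186*(-1/1602) - 299/(-16236)) = 3114 + (31/267 - 299*(-1/16236)) = 3114 + (31/267 + 299/16236) = 3114 + 194383/1445004 = 4499936839/1445004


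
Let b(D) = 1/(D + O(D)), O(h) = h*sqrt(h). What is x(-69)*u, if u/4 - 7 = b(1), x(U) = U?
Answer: -2070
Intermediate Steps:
O(h) = h**(3/2)
b(D) = 1/(D + D**(3/2))
u = 30 (u = 28 + 4/(1 + 1**(3/2)) = 28 + 4/(1 + 1) = 28 + 4/2 = 28 + 4*(1/2) = 28 + 2 = 30)
x(-69)*u = -69*30 = -2070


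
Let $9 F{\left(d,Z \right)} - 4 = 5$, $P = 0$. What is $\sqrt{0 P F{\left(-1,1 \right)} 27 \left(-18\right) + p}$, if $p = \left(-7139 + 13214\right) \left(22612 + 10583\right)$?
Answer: $135 \sqrt{11065} \approx 14201.0$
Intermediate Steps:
$F{\left(d,Z \right)} = 1$ ($F{\left(d,Z \right)} = \frac{4}{9} + \frac{1}{9} \cdot 5 = \frac{4}{9} + \frac{5}{9} = 1$)
$p = 201659625$ ($p = 6075 \cdot 33195 = 201659625$)
$\sqrt{0 P F{\left(-1,1 \right)} 27 \left(-18\right) + p} = \sqrt{0 \cdot 0 \cdot 1 \cdot 27 \left(-18\right) + 201659625} = \sqrt{0 \cdot 1 \cdot 27 \left(-18\right) + 201659625} = \sqrt{0 \cdot 27 \left(-18\right) + 201659625} = \sqrt{0 \left(-18\right) + 201659625} = \sqrt{0 + 201659625} = \sqrt{201659625} = 135 \sqrt{11065}$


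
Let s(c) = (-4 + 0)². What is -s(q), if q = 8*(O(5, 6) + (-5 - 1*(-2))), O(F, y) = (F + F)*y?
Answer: -16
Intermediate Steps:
O(F, y) = 2*F*y (O(F, y) = (2*F)*y = 2*F*y)
q = 456 (q = 8*(2*5*6 + (-5 - 1*(-2))) = 8*(60 + (-5 + 2)) = 8*(60 - 3) = 8*57 = 456)
s(c) = 16 (s(c) = (-4)² = 16)
-s(q) = -1*16 = -16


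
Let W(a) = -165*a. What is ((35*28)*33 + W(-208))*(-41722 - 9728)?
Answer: -3429657000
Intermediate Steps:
((35*28)*33 + W(-208))*(-41722 - 9728) = ((35*28)*33 - 165*(-208))*(-41722 - 9728) = (980*33 + 34320)*(-51450) = (32340 + 34320)*(-51450) = 66660*(-51450) = -3429657000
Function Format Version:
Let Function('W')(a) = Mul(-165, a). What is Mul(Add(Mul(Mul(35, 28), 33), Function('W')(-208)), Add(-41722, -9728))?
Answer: -3429657000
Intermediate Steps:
Mul(Add(Mul(Mul(35, 28), 33), Function('W')(-208)), Add(-41722, -9728)) = Mul(Add(Mul(Mul(35, 28), 33), Mul(-165, -208)), Add(-41722, -9728)) = Mul(Add(Mul(980, 33), 34320), -51450) = Mul(Add(32340, 34320), -51450) = Mul(66660, -51450) = -3429657000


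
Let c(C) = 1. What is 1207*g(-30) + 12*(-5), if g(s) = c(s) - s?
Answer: 37357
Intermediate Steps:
g(s) = 1 - s
1207*g(-30) + 12*(-5) = 1207*(1 - 1*(-30)) + 12*(-5) = 1207*(1 + 30) - 60 = 1207*31 - 60 = 37417 - 60 = 37357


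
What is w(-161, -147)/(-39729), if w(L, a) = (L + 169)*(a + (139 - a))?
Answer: -1112/39729 ≈ -0.027990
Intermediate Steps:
w(L, a) = 23491 + 139*L (w(L, a) = (169 + L)*139 = 23491 + 139*L)
w(-161, -147)/(-39729) = (23491 + 139*(-161))/(-39729) = (23491 - 22379)*(-1/39729) = 1112*(-1/39729) = -1112/39729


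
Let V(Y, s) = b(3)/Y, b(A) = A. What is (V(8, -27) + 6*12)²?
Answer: 335241/64 ≈ 5238.1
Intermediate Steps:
V(Y, s) = 3/Y
(V(8, -27) + 6*12)² = (3/8 + 6*12)² = (3*(⅛) + 72)² = (3/8 + 72)² = (579/8)² = 335241/64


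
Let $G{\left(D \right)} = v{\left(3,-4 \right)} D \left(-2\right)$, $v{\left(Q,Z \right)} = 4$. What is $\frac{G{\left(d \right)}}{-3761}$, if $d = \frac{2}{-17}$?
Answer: $- \frac{16}{63937} \approx -0.00025025$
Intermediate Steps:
$d = - \frac{2}{17}$ ($d = 2 \left(- \frac{1}{17}\right) = - \frac{2}{17} \approx -0.11765$)
$G{\left(D \right)} = - 8 D$ ($G{\left(D \right)} = 4 D \left(-2\right) = - 8 D$)
$\frac{G{\left(d \right)}}{-3761} = \frac{\left(-8\right) \left(- \frac{2}{17}\right)}{-3761} = \frac{16}{17} \left(- \frac{1}{3761}\right) = - \frac{16}{63937}$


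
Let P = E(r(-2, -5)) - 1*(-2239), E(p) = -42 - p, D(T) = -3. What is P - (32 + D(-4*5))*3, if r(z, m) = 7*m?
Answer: 2145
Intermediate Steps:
P = 2232 (P = (-42 - 7*(-5)) - 1*(-2239) = (-42 - 1*(-35)) + 2239 = (-42 + 35) + 2239 = -7 + 2239 = 2232)
P - (32 + D(-4*5))*3 = 2232 - (32 - 3)*3 = 2232 - 29*3 = 2232 - 1*87 = 2232 - 87 = 2145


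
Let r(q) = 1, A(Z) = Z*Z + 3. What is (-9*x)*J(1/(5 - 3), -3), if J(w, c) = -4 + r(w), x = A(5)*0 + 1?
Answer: 27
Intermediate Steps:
A(Z) = 3 + Z**2 (A(Z) = Z**2 + 3 = 3 + Z**2)
x = 1 (x = (3 + 5**2)*0 + 1 = (3 + 25)*0 + 1 = 28*0 + 1 = 0 + 1 = 1)
J(w, c) = -3 (J(w, c) = -4 + 1 = -3)
(-9*x)*J(1/(5 - 3), -3) = -9*1*(-3) = -9*(-3) = 27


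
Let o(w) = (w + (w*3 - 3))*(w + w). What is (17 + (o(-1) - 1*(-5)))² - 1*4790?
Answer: -3494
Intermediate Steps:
o(w) = 2*w*(-3 + 4*w) (o(w) = (w + (3*w - 3))*(2*w) = (w + (-3 + 3*w))*(2*w) = (-3 + 4*w)*(2*w) = 2*w*(-3 + 4*w))
(17 + (o(-1) - 1*(-5)))² - 1*4790 = (17 + (2*(-1)*(-3 + 4*(-1)) - 1*(-5)))² - 1*4790 = (17 + (2*(-1)*(-3 - 4) + 5))² - 4790 = (17 + (2*(-1)*(-7) + 5))² - 4790 = (17 + (14 + 5))² - 4790 = (17 + 19)² - 4790 = 36² - 4790 = 1296 - 4790 = -3494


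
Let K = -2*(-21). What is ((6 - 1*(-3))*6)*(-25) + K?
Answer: -1308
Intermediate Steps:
K = 42
((6 - 1*(-3))*6)*(-25) + K = ((6 - 1*(-3))*6)*(-25) + 42 = ((6 + 3)*6)*(-25) + 42 = (9*6)*(-25) + 42 = 54*(-25) + 42 = -1350 + 42 = -1308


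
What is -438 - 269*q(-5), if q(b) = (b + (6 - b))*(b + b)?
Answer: 15702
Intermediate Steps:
q(b) = 12*b (q(b) = 6*(2*b) = 12*b)
-438 - 269*q(-5) = -438 - 3228*(-5) = -438 - 269*(-60) = -438 + 16140 = 15702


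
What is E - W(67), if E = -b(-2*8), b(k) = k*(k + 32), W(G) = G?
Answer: 189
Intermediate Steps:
b(k) = k*(32 + k)
E = 256 (E = -(-2*8)*(32 - 2*8) = -(-16)*(32 - 16) = -(-16)*16 = -1*(-256) = 256)
E - W(67) = 256 - 1*67 = 256 - 67 = 189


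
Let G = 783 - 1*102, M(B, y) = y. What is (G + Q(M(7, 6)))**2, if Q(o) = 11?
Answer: 478864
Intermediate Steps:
G = 681 (G = 783 - 102 = 681)
(G + Q(M(7, 6)))**2 = (681 + 11)**2 = 692**2 = 478864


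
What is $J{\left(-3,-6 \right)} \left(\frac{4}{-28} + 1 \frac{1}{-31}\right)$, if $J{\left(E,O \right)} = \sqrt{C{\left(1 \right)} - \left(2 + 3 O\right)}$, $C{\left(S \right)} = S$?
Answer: $- \frac{38 \sqrt{17}}{217} \approx -0.72202$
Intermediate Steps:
$J{\left(E,O \right)} = \sqrt{-1 - 3 O}$ ($J{\left(E,O \right)} = \sqrt{1 - \left(2 + 3 O\right)} = \sqrt{-1 - 3 O}$)
$J{\left(-3,-6 \right)} \left(\frac{4}{-28} + 1 \frac{1}{-31}\right) = \sqrt{-1 - -18} \left(\frac{4}{-28} + 1 \frac{1}{-31}\right) = \sqrt{-1 + 18} \left(4 \left(- \frac{1}{28}\right) + 1 \left(- \frac{1}{31}\right)\right) = \sqrt{17} \left(- \frac{1}{7} - \frac{1}{31}\right) = \sqrt{17} \left(- \frac{38}{217}\right) = - \frac{38 \sqrt{17}}{217}$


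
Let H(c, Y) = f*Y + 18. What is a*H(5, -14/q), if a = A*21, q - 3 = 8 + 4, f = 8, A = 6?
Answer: 6636/5 ≈ 1327.2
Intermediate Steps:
q = 15 (q = 3 + (8 + 4) = 3 + 12 = 15)
H(c, Y) = 18 + 8*Y (H(c, Y) = 8*Y + 18 = 18 + 8*Y)
a = 126 (a = 6*21 = 126)
a*H(5, -14/q) = 126*(18 + 8*(-14/15)) = 126*(18 - 112/15) = 126*(158/15) = 6636/5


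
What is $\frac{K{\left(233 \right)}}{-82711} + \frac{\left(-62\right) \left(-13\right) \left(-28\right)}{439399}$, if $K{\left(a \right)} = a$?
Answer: $- \frac{1969001815}{36343130689} \approx -0.054178$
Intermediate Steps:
$\frac{K{\left(233 \right)}}{-82711} + \frac{\left(-62\right) \left(-13\right) \left(-28\right)}{439399} = \frac{233}{-82711} + \frac{\left(-62\right) \left(-13\right) \left(-28\right)}{439399} = 233 \left(- \frac{1}{82711}\right) + 806 \left(-28\right) \frac{1}{439399} = - \frac{233}{82711} - \frac{22568}{439399} = - \frac{1969001815}{36343130689}$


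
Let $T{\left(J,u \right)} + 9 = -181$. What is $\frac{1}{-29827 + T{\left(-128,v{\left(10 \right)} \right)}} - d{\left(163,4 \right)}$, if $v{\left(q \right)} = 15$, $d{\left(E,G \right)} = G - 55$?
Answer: $\frac{1530866}{30017} \approx 51.0$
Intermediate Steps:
$d{\left(E,G \right)} = -55 + G$ ($d{\left(E,G \right)} = G - 55 = -55 + G$)
$T{\left(J,u \right)} = -190$ ($T{\left(J,u \right)} = -9 - 181 = -190$)
$\frac{1}{-29827 + T{\left(-128,v{\left(10 \right)} \right)}} - d{\left(163,4 \right)} = \frac{1}{-29827 - 190} - \left(-55 + 4\right) = \frac{1}{-30017} - -51 = - \frac{1}{30017} + 51 = \frac{1530866}{30017}$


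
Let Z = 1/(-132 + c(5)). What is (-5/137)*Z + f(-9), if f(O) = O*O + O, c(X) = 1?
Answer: 1292189/17947 ≈ 72.000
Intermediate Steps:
f(O) = O + O**2 (f(O) = O**2 + O = O + O**2)
Z = -1/131 (Z = 1/(-132 + 1) = 1/(-131) = -1/131 ≈ -0.0076336)
(-5/137)*Z + f(-9) = -5/137*(-1/131) - 9*(1 - 9) = -5*1/137*(-1/131) - 9*(-8) = -5/137*(-1/131) + 72 = 5/17947 + 72 = 1292189/17947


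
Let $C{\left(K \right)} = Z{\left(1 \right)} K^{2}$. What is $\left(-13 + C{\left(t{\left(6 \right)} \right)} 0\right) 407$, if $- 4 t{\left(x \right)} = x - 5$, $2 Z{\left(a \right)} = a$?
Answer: $-5291$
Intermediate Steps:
$Z{\left(a \right)} = \frac{a}{2}$
$t{\left(x \right)} = \frac{5}{4} - \frac{x}{4}$ ($t{\left(x \right)} = - \frac{x - 5}{4} = - \frac{-5 + x}{4} = \frac{5}{4} - \frac{x}{4}$)
$C{\left(K \right)} = \frac{K^{2}}{2}$ ($C{\left(K \right)} = \frac{1}{2} \cdot 1 K^{2} = \frac{K^{2}}{2}$)
$\left(-13 + C{\left(t{\left(6 \right)} \right)} 0\right) 407 = \left(-13 + \frac{\left(\frac{5}{4} - \frac{3}{2}\right)^{2}}{2} \cdot 0\right) 407 = \left(-13 + \frac{\left(- \frac{1}{4}\right)^{2}}{2} \cdot 0\right) 407 = \left(-13 + \frac{1}{2} \cdot \frac{1}{16} \cdot 0\right) 407 = \left(-13 + \frac{1}{32} \cdot 0\right) 407 = \left(-13 + 0\right) 407 = \left(-13\right) 407 = -5291$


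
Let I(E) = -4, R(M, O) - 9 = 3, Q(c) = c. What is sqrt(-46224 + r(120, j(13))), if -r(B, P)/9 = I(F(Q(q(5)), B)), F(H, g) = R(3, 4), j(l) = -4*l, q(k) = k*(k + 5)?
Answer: 6*I*sqrt(1283) ≈ 214.91*I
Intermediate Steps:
q(k) = k*(5 + k)
R(M, O) = 12 (R(M, O) = 9 + 3 = 12)
F(H, g) = 12
r(B, P) = 36 (r(B, P) = -9*(-4) = 36)
sqrt(-46224 + r(120, j(13))) = sqrt(-46224 + 36) = sqrt(-46188) = 6*I*sqrt(1283)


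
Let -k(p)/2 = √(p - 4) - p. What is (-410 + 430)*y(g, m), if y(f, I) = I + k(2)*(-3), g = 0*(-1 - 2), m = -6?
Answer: -360 + 120*I*√2 ≈ -360.0 + 169.71*I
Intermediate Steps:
k(p) = -2*√(-4 + p) + 2*p (k(p) = -2*(√(p - 4) - p) = -2*(√(-4 + p) - p) = -2*√(-4 + p) + 2*p)
g = 0 (g = 0*(-3) = 0)
y(f, I) = -12 + I + 6*I*√2 (y(f, I) = I + (-2*√(-4 + 2) + 2*2)*(-3) = I + (-2*I*√2 + 4)*(-3) = I + (4 - 2*I*√2)*(-3) = I + (-12 + 6*I*√2) = -12 + I + 6*I*√2)
(-410 + 430)*y(g, m) = (-410 + 430)*(-12 - 6 + 6*I*√2) = 20*(-18 + 6*I*√2) = -360 + 120*I*√2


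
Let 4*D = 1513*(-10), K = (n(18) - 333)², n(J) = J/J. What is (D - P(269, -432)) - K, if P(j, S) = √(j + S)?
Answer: -228013/2 - I*√163 ≈ -1.1401e+5 - 12.767*I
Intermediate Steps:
P(j, S) = √(S + j)
n(J) = 1
K = 110224 (K = (1 - 333)² = (-332)² = 110224)
D = -7565/2 (D = (1513*(-10))/4 = (¼)*(-15130) = -7565/2 ≈ -3782.5)
(D - P(269, -432)) - K = (-7565/2 - √(-432 + 269)) - 1*110224 = (-7565/2 - √(-163)) - 110224 = (-7565/2 - I*√163) - 110224 = -228013/2 - I*√163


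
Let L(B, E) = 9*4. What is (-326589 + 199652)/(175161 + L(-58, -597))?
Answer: -126937/175197 ≈ -0.72454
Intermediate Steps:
L(B, E) = 36
(-326589 + 199652)/(175161 + L(-58, -597)) = (-326589 + 199652)/(175161 + 36) = -126937/175197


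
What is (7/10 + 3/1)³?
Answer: 50653/1000 ≈ 50.653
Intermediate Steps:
(7/10 + 3/1)³ = (7*(⅒) + 3*1)³ = (7/10 + 3)³ = (37/10)³ = 50653/1000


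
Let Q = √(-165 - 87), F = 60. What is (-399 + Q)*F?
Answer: -23940 + 360*I*√7 ≈ -23940.0 + 952.47*I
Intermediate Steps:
Q = 6*I*√7 (Q = √(-252) = 6*I*√7 ≈ 15.875*I)
(-399 + Q)*F = (-399 + 6*I*√7)*60 = -23940 + 360*I*√7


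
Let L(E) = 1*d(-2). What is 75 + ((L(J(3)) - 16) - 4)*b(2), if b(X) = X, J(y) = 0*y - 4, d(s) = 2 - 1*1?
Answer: 37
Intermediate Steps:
d(s) = 1 (d(s) = 2 - 1 = 1)
J(y) = -4 (J(y) = 0 - 4 = -4)
L(E) = 1 (L(E) = 1*1 = 1)
75 + ((L(J(3)) - 16) - 4)*b(2) = 75 + ((1 - 16) - 4)*2 = 75 + (-15 - 4)*2 = 75 - 19*2 = 75 - 38 = 37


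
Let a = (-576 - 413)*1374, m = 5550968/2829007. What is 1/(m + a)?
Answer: -2829007/3844292455234 ≈ -7.3590e-7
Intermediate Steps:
m = 5550968/2829007 (m = 5550968*(1/2829007) = 5550968/2829007 ≈ 1.9622)
a = -1358886 (a = -989*1374 = -1358886)
1/(m + a) = 1/(5550968/2829007 - 1358886) = 1/(-3844292455234/2829007) = -2829007/3844292455234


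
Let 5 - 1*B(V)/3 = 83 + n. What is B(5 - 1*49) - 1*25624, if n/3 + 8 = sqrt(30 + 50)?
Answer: -25786 - 36*sqrt(5) ≈ -25867.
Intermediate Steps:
n = -24 + 12*sqrt(5) (n = -24 + 3*sqrt(30 + 50) = -24 + 3*sqrt(80) = -24 + 3*(4*sqrt(5)) = -24 + 12*sqrt(5) ≈ 2.8328)
B(V) = -162 - 36*sqrt(5) (B(V) = 15 - 3*(83 + (-24 + 12*sqrt(5))) = 15 - 3*(59 + 12*sqrt(5)) = 15 + (-177 - 36*sqrt(5)) = -162 - 36*sqrt(5))
B(5 - 1*49) - 1*25624 = (-162 - 36*sqrt(5)) - 1*25624 = (-162 - 36*sqrt(5)) - 25624 = -25786 - 36*sqrt(5)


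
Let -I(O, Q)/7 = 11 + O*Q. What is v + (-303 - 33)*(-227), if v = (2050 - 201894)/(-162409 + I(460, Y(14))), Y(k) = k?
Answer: 7915836898/103783 ≈ 76273.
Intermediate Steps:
I(O, Q) = -77 - 7*O*Q (I(O, Q) = -7*(11 + O*Q) = -77 - 7*O*Q)
v = 99922/103783 (v = (2050 - 201894)/(-162409 + (-77 - 7*460*14)) = -199844/(-162409 + (-77 - 45080)) = -199844/(-162409 - 45157) = -199844/(-207566) = -199844*(-1/207566) = 99922/103783 ≈ 0.96280)
v + (-303 - 33)*(-227) = 99922/103783 + (-303 - 33)*(-227) = 99922/103783 - 336*(-227) = 99922/103783 + 76272 = 7915836898/103783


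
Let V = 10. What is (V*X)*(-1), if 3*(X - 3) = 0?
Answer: -30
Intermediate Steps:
X = 3 (X = 3 + (1/3)*0 = 3 + 0 = 3)
(V*X)*(-1) = (10*3)*(-1) = 30*(-1) = -30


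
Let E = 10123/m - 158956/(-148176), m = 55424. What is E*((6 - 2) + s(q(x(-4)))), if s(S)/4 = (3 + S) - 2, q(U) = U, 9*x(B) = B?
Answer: 13150463/1683504 ≈ 7.8114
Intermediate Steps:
x(B) = B/9
s(S) = 4 + 4*S (s(S) = 4*((3 + S) - 2) = 4*(1 + S) = 4 + 4*S)
E = 13150463/10475136 (E = 10123/55424 - 158956/(-148176) = 10123*(1/55424) - 158956*(-1/148176) = 10123/55424 + 811/756 = 13150463/10475136 ≈ 1.2554)
E*((6 - 2) + s(q(x(-4)))) = 13150463*((6 - 2) + (4 + 4*((⅑)*(-4))))/10475136 = 13150463*(4 + (4 + 4*(-4/9)))/10475136 = 13150463*(4 + (4 - 16/9))/10475136 = 13150463*(4 + 20/9)/10475136 = (13150463/10475136)*(56/9) = 13150463/1683504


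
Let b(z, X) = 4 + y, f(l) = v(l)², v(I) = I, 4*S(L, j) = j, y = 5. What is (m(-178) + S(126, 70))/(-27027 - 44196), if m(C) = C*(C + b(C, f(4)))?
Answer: -60199/142446 ≈ -0.42261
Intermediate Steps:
S(L, j) = j/4
f(l) = l²
b(z, X) = 9 (b(z, X) = 4 + 5 = 9)
m(C) = C*(9 + C) (m(C) = C*(C + 9) = C*(9 + C))
(m(-178) + S(126, 70))/(-27027 - 44196) = (-178*(9 - 178) + (¼)*70)/(-27027 - 44196) = (-178*(-169) + 35/2)/(-71223) = (30082 + 35/2)*(-1/71223) = (60199/2)*(-1/71223) = -60199/142446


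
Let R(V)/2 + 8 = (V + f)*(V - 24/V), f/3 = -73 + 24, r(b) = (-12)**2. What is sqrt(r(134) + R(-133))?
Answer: 4*sqrt(1681063)/19 ≈ 272.96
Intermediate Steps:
r(b) = 144
f = -147 (f = 3*(-73 + 24) = 3*(-49) = -147)
R(V) = -16 + 2*(-147 + V)*(V - 24/V) (R(V) = -16 + 2*((V - 147)*(V - 24/V)) = -16 + 2*((-147 + V)*(V - 24/V)) = -16 + 2*(-147 + V)*(V - 24/V))
sqrt(r(134) + R(-133)) = sqrt(144 + (-64 - 294*(-133) + 2*(-133)**2 + 7056/(-133))) = sqrt(144 + (-64 + 39102 + 2*17689 + 7056*(-1/133))) = sqrt(144 + (-64 + 39102 + 35378 - 1008/19)) = sqrt(144 + 1412896/19) = sqrt(1415632/19) = 4*sqrt(1681063)/19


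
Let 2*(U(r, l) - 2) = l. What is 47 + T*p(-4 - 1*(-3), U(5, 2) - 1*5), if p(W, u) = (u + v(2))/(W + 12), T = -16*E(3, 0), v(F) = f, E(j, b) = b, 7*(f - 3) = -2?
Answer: 47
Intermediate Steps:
f = 19/7 (f = 3 + (1/7)*(-2) = 3 - 2/7 = 19/7 ≈ 2.7143)
U(r, l) = 2 + l/2
v(F) = 19/7
T = 0 (T = -16*0 = 0)
p(W, u) = (19/7 + u)/(12 + W) (p(W, u) = (u + 19/7)/(W + 12) = (19/7 + u)/(12 + W))
47 + T*p(-4 - 1*(-3), U(5, 2) - 1*5) = 47 + 0*((19/7 + ((2 + (1/2)*2) - 1*5))/(12 + (-4 - 1*(-3)))) = 47 + 0*((19/7 + ((2 + 1) - 5))/(12 + (-4 + 3))) = 47 + 0*((19/7 + (3 - 5))/(12 - 1)) = 47 + 0*((19/7 - 2)/11) = 47 + 0*((1/11)*(5/7)) = 47 + 0*(5/77) = 47 + 0 = 47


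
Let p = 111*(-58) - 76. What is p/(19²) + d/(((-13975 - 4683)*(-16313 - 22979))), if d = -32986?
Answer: -6614253925/366555068 ≈ -18.044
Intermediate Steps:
p = -6514 (p = -6438 - 76 = -6514)
p/(19²) + d/(((-13975 - 4683)*(-16313 - 22979))) = -6514/(19²) - 32986*1/((-16313 - 22979)*(-13975 - 4683)) = -6514/361 - 32986/((-18658*(-39292))) = -6514*1/361 - 32986/733110136 = -6514/361 - 32986*1/733110136 = -6514/361 - 16493/366555068 = -6614253925/366555068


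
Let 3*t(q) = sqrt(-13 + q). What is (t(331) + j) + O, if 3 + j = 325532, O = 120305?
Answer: 445834 + sqrt(318)/3 ≈ 4.4584e+5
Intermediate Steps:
t(q) = sqrt(-13 + q)/3
j = 325529 (j = -3 + 325532 = 325529)
(t(331) + j) + O = (sqrt(-13 + 331)/3 + 325529) + 120305 = (sqrt(318)/3 + 325529) + 120305 = (325529 + sqrt(318)/3) + 120305 = 445834 + sqrt(318)/3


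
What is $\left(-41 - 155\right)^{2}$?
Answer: $38416$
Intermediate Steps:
$\left(-41 - 155\right)^{2} = \left(-196\right)^{2} = 38416$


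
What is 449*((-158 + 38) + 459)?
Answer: 152211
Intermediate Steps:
449*((-158 + 38) + 459) = 449*(-120 + 459) = 449*339 = 152211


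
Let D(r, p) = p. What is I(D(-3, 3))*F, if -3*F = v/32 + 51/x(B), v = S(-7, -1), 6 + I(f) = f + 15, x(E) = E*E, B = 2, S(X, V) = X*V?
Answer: -415/8 ≈ -51.875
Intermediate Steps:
S(X, V) = V*X
x(E) = E²
I(f) = 9 + f (I(f) = -6 + (f + 15) = -6 + (15 + f) = 9 + f)
v = 7 (v = -1*(-7) = 7)
F = -415/96 (F = -(7/32 + 51/(2²))/3 = -(7*(1/32) + 51/4)/3 = -(7/32 + 51*(¼))/3 = -(7/32 + 51/4)/3 = -⅓*415/32 = -415/96 ≈ -4.3229)
I(D(-3, 3))*F = (9 + 3)*(-415/96) = 12*(-415/96) = -415/8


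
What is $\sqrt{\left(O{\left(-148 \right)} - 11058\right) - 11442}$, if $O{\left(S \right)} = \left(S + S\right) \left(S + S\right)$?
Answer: $2 \sqrt{16279} \approx 255.18$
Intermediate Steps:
$O{\left(S \right)} = 4 S^{2}$ ($O{\left(S \right)} = 2 S 2 S = 4 S^{2}$)
$\sqrt{\left(O{\left(-148 \right)} - 11058\right) - 11442} = \sqrt{\left(4 \left(-148\right)^{2} - 11058\right) - 11442} = \sqrt{\left(4 \cdot 21904 - 11058\right) - 11442} = \sqrt{\left(87616 - 11058\right) - 11442} = \sqrt{76558 - 11442} = \sqrt{65116} = 2 \sqrt{16279}$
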